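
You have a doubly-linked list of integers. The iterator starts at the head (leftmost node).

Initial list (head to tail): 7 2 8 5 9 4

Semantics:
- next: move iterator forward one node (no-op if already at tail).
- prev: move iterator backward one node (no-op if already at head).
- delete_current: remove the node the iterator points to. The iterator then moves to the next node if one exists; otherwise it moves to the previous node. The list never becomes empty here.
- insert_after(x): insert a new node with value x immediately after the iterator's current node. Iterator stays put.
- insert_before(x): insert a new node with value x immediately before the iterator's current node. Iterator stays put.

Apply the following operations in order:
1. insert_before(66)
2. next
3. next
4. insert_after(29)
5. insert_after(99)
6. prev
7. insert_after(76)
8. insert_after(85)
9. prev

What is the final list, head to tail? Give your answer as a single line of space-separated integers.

After 1 (insert_before(66)): list=[66, 7, 2, 8, 5, 9, 4] cursor@7
After 2 (next): list=[66, 7, 2, 8, 5, 9, 4] cursor@2
After 3 (next): list=[66, 7, 2, 8, 5, 9, 4] cursor@8
After 4 (insert_after(29)): list=[66, 7, 2, 8, 29, 5, 9, 4] cursor@8
After 5 (insert_after(99)): list=[66, 7, 2, 8, 99, 29, 5, 9, 4] cursor@8
After 6 (prev): list=[66, 7, 2, 8, 99, 29, 5, 9, 4] cursor@2
After 7 (insert_after(76)): list=[66, 7, 2, 76, 8, 99, 29, 5, 9, 4] cursor@2
After 8 (insert_after(85)): list=[66, 7, 2, 85, 76, 8, 99, 29, 5, 9, 4] cursor@2
After 9 (prev): list=[66, 7, 2, 85, 76, 8, 99, 29, 5, 9, 4] cursor@7

Answer: 66 7 2 85 76 8 99 29 5 9 4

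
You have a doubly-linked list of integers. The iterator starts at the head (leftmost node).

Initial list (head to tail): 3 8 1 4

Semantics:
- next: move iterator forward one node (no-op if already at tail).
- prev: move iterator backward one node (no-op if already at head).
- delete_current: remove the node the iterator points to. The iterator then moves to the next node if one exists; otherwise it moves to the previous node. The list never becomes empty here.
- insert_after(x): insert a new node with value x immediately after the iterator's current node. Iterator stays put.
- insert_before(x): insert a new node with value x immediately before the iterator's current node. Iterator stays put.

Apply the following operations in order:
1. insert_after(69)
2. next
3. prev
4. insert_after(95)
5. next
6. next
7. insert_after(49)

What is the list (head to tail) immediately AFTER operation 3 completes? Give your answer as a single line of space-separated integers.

After 1 (insert_after(69)): list=[3, 69, 8, 1, 4] cursor@3
After 2 (next): list=[3, 69, 8, 1, 4] cursor@69
After 3 (prev): list=[3, 69, 8, 1, 4] cursor@3

Answer: 3 69 8 1 4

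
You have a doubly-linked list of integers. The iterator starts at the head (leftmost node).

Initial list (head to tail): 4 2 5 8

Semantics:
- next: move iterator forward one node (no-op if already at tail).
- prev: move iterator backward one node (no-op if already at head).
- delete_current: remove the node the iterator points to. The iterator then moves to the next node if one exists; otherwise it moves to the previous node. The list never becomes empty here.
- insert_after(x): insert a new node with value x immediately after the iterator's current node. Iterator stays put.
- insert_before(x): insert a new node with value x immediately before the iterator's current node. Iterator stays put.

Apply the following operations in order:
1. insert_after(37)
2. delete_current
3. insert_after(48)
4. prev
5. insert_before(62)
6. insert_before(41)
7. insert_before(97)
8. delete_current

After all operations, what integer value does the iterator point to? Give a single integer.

Answer: 48

Derivation:
After 1 (insert_after(37)): list=[4, 37, 2, 5, 8] cursor@4
After 2 (delete_current): list=[37, 2, 5, 8] cursor@37
After 3 (insert_after(48)): list=[37, 48, 2, 5, 8] cursor@37
After 4 (prev): list=[37, 48, 2, 5, 8] cursor@37
After 5 (insert_before(62)): list=[62, 37, 48, 2, 5, 8] cursor@37
After 6 (insert_before(41)): list=[62, 41, 37, 48, 2, 5, 8] cursor@37
After 7 (insert_before(97)): list=[62, 41, 97, 37, 48, 2, 5, 8] cursor@37
After 8 (delete_current): list=[62, 41, 97, 48, 2, 5, 8] cursor@48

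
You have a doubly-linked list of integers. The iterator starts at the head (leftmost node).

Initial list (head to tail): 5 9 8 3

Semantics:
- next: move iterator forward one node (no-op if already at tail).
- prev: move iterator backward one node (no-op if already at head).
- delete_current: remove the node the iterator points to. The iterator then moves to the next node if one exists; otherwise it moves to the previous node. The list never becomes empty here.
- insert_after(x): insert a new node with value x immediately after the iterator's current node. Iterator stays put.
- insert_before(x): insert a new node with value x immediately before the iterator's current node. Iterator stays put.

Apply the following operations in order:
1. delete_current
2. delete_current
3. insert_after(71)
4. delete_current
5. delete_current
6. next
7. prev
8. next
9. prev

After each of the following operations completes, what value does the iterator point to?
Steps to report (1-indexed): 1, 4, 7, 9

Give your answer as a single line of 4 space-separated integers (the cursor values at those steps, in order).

Answer: 9 71 3 3

Derivation:
After 1 (delete_current): list=[9, 8, 3] cursor@9
After 2 (delete_current): list=[8, 3] cursor@8
After 3 (insert_after(71)): list=[8, 71, 3] cursor@8
After 4 (delete_current): list=[71, 3] cursor@71
After 5 (delete_current): list=[3] cursor@3
After 6 (next): list=[3] cursor@3
After 7 (prev): list=[3] cursor@3
After 8 (next): list=[3] cursor@3
After 9 (prev): list=[3] cursor@3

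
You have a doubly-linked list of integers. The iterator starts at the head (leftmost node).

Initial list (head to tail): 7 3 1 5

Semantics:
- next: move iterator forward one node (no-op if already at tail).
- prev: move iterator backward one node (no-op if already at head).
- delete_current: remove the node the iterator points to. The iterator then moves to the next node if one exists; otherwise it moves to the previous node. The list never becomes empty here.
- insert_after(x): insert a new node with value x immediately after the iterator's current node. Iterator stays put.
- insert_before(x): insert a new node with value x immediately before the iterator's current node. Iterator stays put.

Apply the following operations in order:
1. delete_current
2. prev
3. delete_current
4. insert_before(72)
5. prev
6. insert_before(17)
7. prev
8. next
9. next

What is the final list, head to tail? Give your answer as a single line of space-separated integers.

Answer: 17 72 1 5

Derivation:
After 1 (delete_current): list=[3, 1, 5] cursor@3
After 2 (prev): list=[3, 1, 5] cursor@3
After 3 (delete_current): list=[1, 5] cursor@1
After 4 (insert_before(72)): list=[72, 1, 5] cursor@1
After 5 (prev): list=[72, 1, 5] cursor@72
After 6 (insert_before(17)): list=[17, 72, 1, 5] cursor@72
After 7 (prev): list=[17, 72, 1, 5] cursor@17
After 8 (next): list=[17, 72, 1, 5] cursor@72
After 9 (next): list=[17, 72, 1, 5] cursor@1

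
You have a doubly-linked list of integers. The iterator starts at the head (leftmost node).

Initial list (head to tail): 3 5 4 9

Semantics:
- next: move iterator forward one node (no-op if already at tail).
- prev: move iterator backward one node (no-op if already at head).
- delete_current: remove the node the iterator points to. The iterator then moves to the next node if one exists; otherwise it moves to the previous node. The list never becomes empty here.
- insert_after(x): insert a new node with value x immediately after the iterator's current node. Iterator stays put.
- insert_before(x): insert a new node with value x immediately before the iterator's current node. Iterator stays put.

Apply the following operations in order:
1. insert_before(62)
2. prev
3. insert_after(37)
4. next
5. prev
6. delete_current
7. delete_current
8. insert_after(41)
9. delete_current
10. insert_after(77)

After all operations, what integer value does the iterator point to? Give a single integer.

Answer: 41

Derivation:
After 1 (insert_before(62)): list=[62, 3, 5, 4, 9] cursor@3
After 2 (prev): list=[62, 3, 5, 4, 9] cursor@62
After 3 (insert_after(37)): list=[62, 37, 3, 5, 4, 9] cursor@62
After 4 (next): list=[62, 37, 3, 5, 4, 9] cursor@37
After 5 (prev): list=[62, 37, 3, 5, 4, 9] cursor@62
After 6 (delete_current): list=[37, 3, 5, 4, 9] cursor@37
After 7 (delete_current): list=[3, 5, 4, 9] cursor@3
After 8 (insert_after(41)): list=[3, 41, 5, 4, 9] cursor@3
After 9 (delete_current): list=[41, 5, 4, 9] cursor@41
After 10 (insert_after(77)): list=[41, 77, 5, 4, 9] cursor@41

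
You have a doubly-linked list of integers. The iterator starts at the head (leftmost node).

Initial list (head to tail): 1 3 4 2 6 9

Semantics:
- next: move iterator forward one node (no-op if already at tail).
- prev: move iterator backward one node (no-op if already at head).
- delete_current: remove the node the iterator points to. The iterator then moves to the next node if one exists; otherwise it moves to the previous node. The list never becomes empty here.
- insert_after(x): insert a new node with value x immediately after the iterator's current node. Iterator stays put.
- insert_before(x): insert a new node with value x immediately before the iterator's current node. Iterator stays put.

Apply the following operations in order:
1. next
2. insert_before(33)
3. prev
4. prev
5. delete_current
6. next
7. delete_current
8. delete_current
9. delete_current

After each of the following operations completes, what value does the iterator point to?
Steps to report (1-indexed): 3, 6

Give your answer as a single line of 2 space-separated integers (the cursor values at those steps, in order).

Answer: 33 3

Derivation:
After 1 (next): list=[1, 3, 4, 2, 6, 9] cursor@3
After 2 (insert_before(33)): list=[1, 33, 3, 4, 2, 6, 9] cursor@3
After 3 (prev): list=[1, 33, 3, 4, 2, 6, 9] cursor@33
After 4 (prev): list=[1, 33, 3, 4, 2, 6, 9] cursor@1
After 5 (delete_current): list=[33, 3, 4, 2, 6, 9] cursor@33
After 6 (next): list=[33, 3, 4, 2, 6, 9] cursor@3
After 7 (delete_current): list=[33, 4, 2, 6, 9] cursor@4
After 8 (delete_current): list=[33, 2, 6, 9] cursor@2
After 9 (delete_current): list=[33, 6, 9] cursor@6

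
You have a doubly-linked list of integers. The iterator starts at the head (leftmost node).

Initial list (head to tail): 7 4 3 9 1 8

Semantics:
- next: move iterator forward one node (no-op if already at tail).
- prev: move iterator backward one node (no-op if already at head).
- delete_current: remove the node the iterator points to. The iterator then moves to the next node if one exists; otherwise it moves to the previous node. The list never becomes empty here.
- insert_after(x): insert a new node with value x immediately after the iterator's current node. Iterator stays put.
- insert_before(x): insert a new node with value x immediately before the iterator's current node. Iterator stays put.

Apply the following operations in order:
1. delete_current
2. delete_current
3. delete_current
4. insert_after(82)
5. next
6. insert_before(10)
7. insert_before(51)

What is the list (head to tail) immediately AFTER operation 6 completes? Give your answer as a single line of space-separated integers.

After 1 (delete_current): list=[4, 3, 9, 1, 8] cursor@4
After 2 (delete_current): list=[3, 9, 1, 8] cursor@3
After 3 (delete_current): list=[9, 1, 8] cursor@9
After 4 (insert_after(82)): list=[9, 82, 1, 8] cursor@9
After 5 (next): list=[9, 82, 1, 8] cursor@82
After 6 (insert_before(10)): list=[9, 10, 82, 1, 8] cursor@82

Answer: 9 10 82 1 8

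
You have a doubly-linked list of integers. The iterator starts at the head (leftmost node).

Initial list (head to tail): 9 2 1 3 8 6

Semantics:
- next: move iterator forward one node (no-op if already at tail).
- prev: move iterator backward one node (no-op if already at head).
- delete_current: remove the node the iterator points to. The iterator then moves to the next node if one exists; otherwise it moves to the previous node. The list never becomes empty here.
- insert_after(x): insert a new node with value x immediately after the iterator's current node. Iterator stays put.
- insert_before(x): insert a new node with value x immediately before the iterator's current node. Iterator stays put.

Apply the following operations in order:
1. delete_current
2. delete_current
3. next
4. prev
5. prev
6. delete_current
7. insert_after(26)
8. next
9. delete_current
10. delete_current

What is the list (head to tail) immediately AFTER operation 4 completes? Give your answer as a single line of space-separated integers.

Answer: 1 3 8 6

Derivation:
After 1 (delete_current): list=[2, 1, 3, 8, 6] cursor@2
After 2 (delete_current): list=[1, 3, 8, 6] cursor@1
After 3 (next): list=[1, 3, 8, 6] cursor@3
After 4 (prev): list=[1, 3, 8, 6] cursor@1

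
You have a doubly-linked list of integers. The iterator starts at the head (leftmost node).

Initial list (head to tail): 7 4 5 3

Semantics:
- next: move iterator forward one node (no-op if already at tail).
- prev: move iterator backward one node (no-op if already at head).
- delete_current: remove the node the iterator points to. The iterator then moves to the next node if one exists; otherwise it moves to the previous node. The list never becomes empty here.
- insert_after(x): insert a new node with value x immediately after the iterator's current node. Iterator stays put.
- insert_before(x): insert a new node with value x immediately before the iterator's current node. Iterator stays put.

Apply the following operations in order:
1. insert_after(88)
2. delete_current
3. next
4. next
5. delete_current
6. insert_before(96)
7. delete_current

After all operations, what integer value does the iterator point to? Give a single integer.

Answer: 96

Derivation:
After 1 (insert_after(88)): list=[7, 88, 4, 5, 3] cursor@7
After 2 (delete_current): list=[88, 4, 5, 3] cursor@88
After 3 (next): list=[88, 4, 5, 3] cursor@4
After 4 (next): list=[88, 4, 5, 3] cursor@5
After 5 (delete_current): list=[88, 4, 3] cursor@3
After 6 (insert_before(96)): list=[88, 4, 96, 3] cursor@3
After 7 (delete_current): list=[88, 4, 96] cursor@96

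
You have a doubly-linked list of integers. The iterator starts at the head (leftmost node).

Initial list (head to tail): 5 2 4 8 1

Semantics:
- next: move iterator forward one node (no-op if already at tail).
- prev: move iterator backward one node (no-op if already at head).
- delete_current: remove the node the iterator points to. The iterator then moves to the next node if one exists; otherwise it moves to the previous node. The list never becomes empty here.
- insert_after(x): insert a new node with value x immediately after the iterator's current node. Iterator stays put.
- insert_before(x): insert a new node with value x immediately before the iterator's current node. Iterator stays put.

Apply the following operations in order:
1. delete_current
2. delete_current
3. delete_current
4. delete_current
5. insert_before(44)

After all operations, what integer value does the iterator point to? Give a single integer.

After 1 (delete_current): list=[2, 4, 8, 1] cursor@2
After 2 (delete_current): list=[4, 8, 1] cursor@4
After 3 (delete_current): list=[8, 1] cursor@8
After 4 (delete_current): list=[1] cursor@1
After 5 (insert_before(44)): list=[44, 1] cursor@1

Answer: 1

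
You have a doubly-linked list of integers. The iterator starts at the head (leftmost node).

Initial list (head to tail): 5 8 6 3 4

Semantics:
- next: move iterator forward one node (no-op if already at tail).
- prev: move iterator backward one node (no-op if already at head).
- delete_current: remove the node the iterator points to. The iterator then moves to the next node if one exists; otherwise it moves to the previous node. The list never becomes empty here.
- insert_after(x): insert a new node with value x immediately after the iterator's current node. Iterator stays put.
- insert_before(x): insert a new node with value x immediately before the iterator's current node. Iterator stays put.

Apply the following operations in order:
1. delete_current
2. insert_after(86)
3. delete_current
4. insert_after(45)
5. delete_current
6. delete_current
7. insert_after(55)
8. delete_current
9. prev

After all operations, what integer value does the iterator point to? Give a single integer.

Answer: 55

Derivation:
After 1 (delete_current): list=[8, 6, 3, 4] cursor@8
After 2 (insert_after(86)): list=[8, 86, 6, 3, 4] cursor@8
After 3 (delete_current): list=[86, 6, 3, 4] cursor@86
After 4 (insert_after(45)): list=[86, 45, 6, 3, 4] cursor@86
After 5 (delete_current): list=[45, 6, 3, 4] cursor@45
After 6 (delete_current): list=[6, 3, 4] cursor@6
After 7 (insert_after(55)): list=[6, 55, 3, 4] cursor@6
After 8 (delete_current): list=[55, 3, 4] cursor@55
After 9 (prev): list=[55, 3, 4] cursor@55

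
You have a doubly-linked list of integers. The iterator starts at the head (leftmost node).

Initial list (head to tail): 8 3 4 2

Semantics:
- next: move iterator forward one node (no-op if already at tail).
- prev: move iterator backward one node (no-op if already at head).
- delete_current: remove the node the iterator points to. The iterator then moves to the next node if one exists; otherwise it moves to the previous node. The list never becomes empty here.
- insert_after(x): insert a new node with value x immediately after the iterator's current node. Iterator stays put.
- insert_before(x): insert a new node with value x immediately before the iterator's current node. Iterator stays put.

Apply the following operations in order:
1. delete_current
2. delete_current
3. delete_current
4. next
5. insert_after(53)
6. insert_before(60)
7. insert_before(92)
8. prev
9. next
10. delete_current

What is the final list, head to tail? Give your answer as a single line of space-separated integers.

After 1 (delete_current): list=[3, 4, 2] cursor@3
After 2 (delete_current): list=[4, 2] cursor@4
After 3 (delete_current): list=[2] cursor@2
After 4 (next): list=[2] cursor@2
After 5 (insert_after(53)): list=[2, 53] cursor@2
After 6 (insert_before(60)): list=[60, 2, 53] cursor@2
After 7 (insert_before(92)): list=[60, 92, 2, 53] cursor@2
After 8 (prev): list=[60, 92, 2, 53] cursor@92
After 9 (next): list=[60, 92, 2, 53] cursor@2
After 10 (delete_current): list=[60, 92, 53] cursor@53

Answer: 60 92 53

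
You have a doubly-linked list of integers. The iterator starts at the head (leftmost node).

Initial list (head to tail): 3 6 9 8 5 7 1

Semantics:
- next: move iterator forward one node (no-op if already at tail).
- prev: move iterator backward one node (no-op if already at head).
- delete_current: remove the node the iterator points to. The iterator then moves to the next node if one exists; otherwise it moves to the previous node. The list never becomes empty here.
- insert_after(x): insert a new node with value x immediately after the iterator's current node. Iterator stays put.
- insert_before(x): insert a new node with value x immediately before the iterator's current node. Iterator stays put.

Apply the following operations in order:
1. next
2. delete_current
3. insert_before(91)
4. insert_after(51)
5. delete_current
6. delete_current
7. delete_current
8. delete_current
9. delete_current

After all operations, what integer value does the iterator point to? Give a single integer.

Answer: 1

Derivation:
After 1 (next): list=[3, 6, 9, 8, 5, 7, 1] cursor@6
After 2 (delete_current): list=[3, 9, 8, 5, 7, 1] cursor@9
After 3 (insert_before(91)): list=[3, 91, 9, 8, 5, 7, 1] cursor@9
After 4 (insert_after(51)): list=[3, 91, 9, 51, 8, 5, 7, 1] cursor@9
After 5 (delete_current): list=[3, 91, 51, 8, 5, 7, 1] cursor@51
After 6 (delete_current): list=[3, 91, 8, 5, 7, 1] cursor@8
After 7 (delete_current): list=[3, 91, 5, 7, 1] cursor@5
After 8 (delete_current): list=[3, 91, 7, 1] cursor@7
After 9 (delete_current): list=[3, 91, 1] cursor@1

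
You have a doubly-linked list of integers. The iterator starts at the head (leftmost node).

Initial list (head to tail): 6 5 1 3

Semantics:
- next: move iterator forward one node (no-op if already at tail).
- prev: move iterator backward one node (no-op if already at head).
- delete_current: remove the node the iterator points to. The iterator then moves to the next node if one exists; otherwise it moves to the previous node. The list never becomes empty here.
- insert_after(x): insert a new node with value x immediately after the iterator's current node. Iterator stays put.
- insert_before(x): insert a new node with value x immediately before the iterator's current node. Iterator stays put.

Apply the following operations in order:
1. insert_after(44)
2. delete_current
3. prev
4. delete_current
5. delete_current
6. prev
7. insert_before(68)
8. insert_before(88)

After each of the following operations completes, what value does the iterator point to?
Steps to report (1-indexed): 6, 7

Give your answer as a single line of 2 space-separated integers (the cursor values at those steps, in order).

Answer: 1 1

Derivation:
After 1 (insert_after(44)): list=[6, 44, 5, 1, 3] cursor@6
After 2 (delete_current): list=[44, 5, 1, 3] cursor@44
After 3 (prev): list=[44, 5, 1, 3] cursor@44
After 4 (delete_current): list=[5, 1, 3] cursor@5
After 5 (delete_current): list=[1, 3] cursor@1
After 6 (prev): list=[1, 3] cursor@1
After 7 (insert_before(68)): list=[68, 1, 3] cursor@1
After 8 (insert_before(88)): list=[68, 88, 1, 3] cursor@1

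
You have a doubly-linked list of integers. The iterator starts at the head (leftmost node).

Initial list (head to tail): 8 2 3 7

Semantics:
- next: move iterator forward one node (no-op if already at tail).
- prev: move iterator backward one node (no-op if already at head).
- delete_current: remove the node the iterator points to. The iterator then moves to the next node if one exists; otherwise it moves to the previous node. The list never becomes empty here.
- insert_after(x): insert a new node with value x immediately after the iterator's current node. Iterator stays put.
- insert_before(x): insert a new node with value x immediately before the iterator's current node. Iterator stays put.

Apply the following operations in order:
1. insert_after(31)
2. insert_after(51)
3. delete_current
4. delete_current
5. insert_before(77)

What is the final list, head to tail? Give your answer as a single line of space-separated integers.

Answer: 77 31 2 3 7

Derivation:
After 1 (insert_after(31)): list=[8, 31, 2, 3, 7] cursor@8
After 2 (insert_after(51)): list=[8, 51, 31, 2, 3, 7] cursor@8
After 3 (delete_current): list=[51, 31, 2, 3, 7] cursor@51
After 4 (delete_current): list=[31, 2, 3, 7] cursor@31
After 5 (insert_before(77)): list=[77, 31, 2, 3, 7] cursor@31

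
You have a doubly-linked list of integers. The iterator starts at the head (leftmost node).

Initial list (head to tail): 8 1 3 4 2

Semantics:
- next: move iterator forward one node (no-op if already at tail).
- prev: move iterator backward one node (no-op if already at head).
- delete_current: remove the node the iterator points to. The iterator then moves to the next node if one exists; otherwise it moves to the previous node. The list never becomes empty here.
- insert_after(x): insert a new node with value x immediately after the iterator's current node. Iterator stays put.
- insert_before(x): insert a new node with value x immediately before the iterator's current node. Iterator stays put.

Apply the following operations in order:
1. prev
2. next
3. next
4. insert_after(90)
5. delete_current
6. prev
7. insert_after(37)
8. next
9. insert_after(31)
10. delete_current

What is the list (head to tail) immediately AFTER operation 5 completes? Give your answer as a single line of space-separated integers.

After 1 (prev): list=[8, 1, 3, 4, 2] cursor@8
After 2 (next): list=[8, 1, 3, 4, 2] cursor@1
After 3 (next): list=[8, 1, 3, 4, 2] cursor@3
After 4 (insert_after(90)): list=[8, 1, 3, 90, 4, 2] cursor@3
After 5 (delete_current): list=[8, 1, 90, 4, 2] cursor@90

Answer: 8 1 90 4 2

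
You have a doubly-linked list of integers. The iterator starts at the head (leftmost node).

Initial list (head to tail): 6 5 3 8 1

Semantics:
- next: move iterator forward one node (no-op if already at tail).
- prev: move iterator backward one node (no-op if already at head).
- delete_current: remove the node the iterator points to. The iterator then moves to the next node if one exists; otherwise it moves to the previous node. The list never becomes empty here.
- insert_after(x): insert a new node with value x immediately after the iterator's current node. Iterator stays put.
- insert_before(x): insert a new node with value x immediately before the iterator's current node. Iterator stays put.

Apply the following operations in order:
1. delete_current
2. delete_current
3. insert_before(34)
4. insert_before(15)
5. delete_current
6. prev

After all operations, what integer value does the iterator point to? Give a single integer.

Answer: 15

Derivation:
After 1 (delete_current): list=[5, 3, 8, 1] cursor@5
After 2 (delete_current): list=[3, 8, 1] cursor@3
After 3 (insert_before(34)): list=[34, 3, 8, 1] cursor@3
After 4 (insert_before(15)): list=[34, 15, 3, 8, 1] cursor@3
After 5 (delete_current): list=[34, 15, 8, 1] cursor@8
After 6 (prev): list=[34, 15, 8, 1] cursor@15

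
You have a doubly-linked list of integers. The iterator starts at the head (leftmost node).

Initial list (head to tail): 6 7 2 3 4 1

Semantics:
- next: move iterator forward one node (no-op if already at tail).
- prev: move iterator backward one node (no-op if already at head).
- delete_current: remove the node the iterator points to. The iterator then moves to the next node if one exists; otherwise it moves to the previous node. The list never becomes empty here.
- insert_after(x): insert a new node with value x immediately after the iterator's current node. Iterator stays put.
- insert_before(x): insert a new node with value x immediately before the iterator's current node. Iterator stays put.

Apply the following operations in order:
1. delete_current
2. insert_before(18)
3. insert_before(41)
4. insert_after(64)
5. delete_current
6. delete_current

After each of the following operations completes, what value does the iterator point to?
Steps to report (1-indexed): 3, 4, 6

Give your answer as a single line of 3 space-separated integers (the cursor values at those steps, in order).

Answer: 7 7 2

Derivation:
After 1 (delete_current): list=[7, 2, 3, 4, 1] cursor@7
After 2 (insert_before(18)): list=[18, 7, 2, 3, 4, 1] cursor@7
After 3 (insert_before(41)): list=[18, 41, 7, 2, 3, 4, 1] cursor@7
After 4 (insert_after(64)): list=[18, 41, 7, 64, 2, 3, 4, 1] cursor@7
After 5 (delete_current): list=[18, 41, 64, 2, 3, 4, 1] cursor@64
After 6 (delete_current): list=[18, 41, 2, 3, 4, 1] cursor@2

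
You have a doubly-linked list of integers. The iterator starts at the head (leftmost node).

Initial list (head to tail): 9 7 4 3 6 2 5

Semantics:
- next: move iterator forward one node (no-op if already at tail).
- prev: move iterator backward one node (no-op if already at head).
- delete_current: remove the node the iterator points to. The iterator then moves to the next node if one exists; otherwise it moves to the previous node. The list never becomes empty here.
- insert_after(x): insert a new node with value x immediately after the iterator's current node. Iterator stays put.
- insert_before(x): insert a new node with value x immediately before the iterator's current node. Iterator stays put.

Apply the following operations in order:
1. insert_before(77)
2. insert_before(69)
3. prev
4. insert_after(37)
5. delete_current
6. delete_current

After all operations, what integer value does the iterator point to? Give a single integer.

After 1 (insert_before(77)): list=[77, 9, 7, 4, 3, 6, 2, 5] cursor@9
After 2 (insert_before(69)): list=[77, 69, 9, 7, 4, 3, 6, 2, 5] cursor@9
After 3 (prev): list=[77, 69, 9, 7, 4, 3, 6, 2, 5] cursor@69
After 4 (insert_after(37)): list=[77, 69, 37, 9, 7, 4, 3, 6, 2, 5] cursor@69
After 5 (delete_current): list=[77, 37, 9, 7, 4, 3, 6, 2, 5] cursor@37
After 6 (delete_current): list=[77, 9, 7, 4, 3, 6, 2, 5] cursor@9

Answer: 9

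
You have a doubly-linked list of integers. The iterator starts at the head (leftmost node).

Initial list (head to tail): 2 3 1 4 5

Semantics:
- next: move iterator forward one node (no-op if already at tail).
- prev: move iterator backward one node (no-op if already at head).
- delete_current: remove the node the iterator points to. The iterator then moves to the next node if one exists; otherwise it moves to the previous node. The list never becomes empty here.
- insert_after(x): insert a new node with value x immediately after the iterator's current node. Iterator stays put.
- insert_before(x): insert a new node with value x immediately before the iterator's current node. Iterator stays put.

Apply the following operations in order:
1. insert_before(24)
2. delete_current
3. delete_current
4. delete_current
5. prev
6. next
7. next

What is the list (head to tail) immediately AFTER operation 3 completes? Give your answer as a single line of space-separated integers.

After 1 (insert_before(24)): list=[24, 2, 3, 1, 4, 5] cursor@2
After 2 (delete_current): list=[24, 3, 1, 4, 5] cursor@3
After 3 (delete_current): list=[24, 1, 4, 5] cursor@1

Answer: 24 1 4 5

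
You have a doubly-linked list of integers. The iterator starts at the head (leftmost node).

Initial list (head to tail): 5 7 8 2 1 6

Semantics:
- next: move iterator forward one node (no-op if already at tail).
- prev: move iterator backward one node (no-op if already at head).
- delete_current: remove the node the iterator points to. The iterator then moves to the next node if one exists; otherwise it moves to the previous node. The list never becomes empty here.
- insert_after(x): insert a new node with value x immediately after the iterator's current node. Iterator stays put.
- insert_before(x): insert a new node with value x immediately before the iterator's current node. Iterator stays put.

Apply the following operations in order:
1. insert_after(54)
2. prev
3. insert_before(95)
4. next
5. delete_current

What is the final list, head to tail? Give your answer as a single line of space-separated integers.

After 1 (insert_after(54)): list=[5, 54, 7, 8, 2, 1, 6] cursor@5
After 2 (prev): list=[5, 54, 7, 8, 2, 1, 6] cursor@5
After 3 (insert_before(95)): list=[95, 5, 54, 7, 8, 2, 1, 6] cursor@5
After 4 (next): list=[95, 5, 54, 7, 8, 2, 1, 6] cursor@54
After 5 (delete_current): list=[95, 5, 7, 8, 2, 1, 6] cursor@7

Answer: 95 5 7 8 2 1 6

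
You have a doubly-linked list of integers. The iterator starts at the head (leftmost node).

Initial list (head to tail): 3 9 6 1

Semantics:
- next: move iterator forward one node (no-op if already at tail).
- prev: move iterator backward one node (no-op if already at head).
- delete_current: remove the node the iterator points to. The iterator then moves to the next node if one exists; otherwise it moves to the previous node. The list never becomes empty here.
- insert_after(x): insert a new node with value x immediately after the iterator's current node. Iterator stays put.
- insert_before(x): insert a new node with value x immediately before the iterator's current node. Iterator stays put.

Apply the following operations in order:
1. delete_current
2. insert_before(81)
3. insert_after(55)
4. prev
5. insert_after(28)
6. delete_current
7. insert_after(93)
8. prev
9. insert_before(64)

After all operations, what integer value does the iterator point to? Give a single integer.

Answer: 28

Derivation:
After 1 (delete_current): list=[9, 6, 1] cursor@9
After 2 (insert_before(81)): list=[81, 9, 6, 1] cursor@9
After 3 (insert_after(55)): list=[81, 9, 55, 6, 1] cursor@9
After 4 (prev): list=[81, 9, 55, 6, 1] cursor@81
After 5 (insert_after(28)): list=[81, 28, 9, 55, 6, 1] cursor@81
After 6 (delete_current): list=[28, 9, 55, 6, 1] cursor@28
After 7 (insert_after(93)): list=[28, 93, 9, 55, 6, 1] cursor@28
After 8 (prev): list=[28, 93, 9, 55, 6, 1] cursor@28
After 9 (insert_before(64)): list=[64, 28, 93, 9, 55, 6, 1] cursor@28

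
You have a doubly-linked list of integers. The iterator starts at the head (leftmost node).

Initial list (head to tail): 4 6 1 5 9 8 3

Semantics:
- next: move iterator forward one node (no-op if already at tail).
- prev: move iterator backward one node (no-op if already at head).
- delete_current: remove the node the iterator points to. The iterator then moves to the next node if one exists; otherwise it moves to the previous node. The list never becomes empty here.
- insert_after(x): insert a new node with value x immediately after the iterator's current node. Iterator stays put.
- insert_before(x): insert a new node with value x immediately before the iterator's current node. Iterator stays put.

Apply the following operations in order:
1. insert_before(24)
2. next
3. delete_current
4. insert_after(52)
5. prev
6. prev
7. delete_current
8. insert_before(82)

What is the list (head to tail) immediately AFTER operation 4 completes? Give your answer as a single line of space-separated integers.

After 1 (insert_before(24)): list=[24, 4, 6, 1, 5, 9, 8, 3] cursor@4
After 2 (next): list=[24, 4, 6, 1, 5, 9, 8, 3] cursor@6
After 3 (delete_current): list=[24, 4, 1, 5, 9, 8, 3] cursor@1
After 4 (insert_after(52)): list=[24, 4, 1, 52, 5, 9, 8, 3] cursor@1

Answer: 24 4 1 52 5 9 8 3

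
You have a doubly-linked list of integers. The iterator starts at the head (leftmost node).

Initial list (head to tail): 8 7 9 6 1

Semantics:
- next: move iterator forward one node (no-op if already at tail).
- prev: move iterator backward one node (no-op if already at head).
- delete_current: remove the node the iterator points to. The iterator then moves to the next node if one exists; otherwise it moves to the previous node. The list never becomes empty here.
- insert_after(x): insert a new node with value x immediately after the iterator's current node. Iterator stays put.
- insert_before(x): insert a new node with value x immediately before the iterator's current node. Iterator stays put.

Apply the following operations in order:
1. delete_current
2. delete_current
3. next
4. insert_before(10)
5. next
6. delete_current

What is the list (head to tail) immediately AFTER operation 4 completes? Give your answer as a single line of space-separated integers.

Answer: 9 10 6 1

Derivation:
After 1 (delete_current): list=[7, 9, 6, 1] cursor@7
After 2 (delete_current): list=[9, 6, 1] cursor@9
After 3 (next): list=[9, 6, 1] cursor@6
After 4 (insert_before(10)): list=[9, 10, 6, 1] cursor@6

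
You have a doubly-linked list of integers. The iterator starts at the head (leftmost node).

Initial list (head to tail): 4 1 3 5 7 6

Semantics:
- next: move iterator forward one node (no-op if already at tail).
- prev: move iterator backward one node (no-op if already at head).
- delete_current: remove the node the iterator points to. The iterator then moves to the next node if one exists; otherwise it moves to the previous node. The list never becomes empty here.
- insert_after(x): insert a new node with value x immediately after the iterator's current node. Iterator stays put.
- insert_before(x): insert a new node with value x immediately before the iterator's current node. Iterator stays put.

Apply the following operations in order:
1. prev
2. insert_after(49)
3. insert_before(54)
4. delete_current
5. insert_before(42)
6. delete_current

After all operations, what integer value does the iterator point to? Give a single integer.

Answer: 1

Derivation:
After 1 (prev): list=[4, 1, 3, 5, 7, 6] cursor@4
After 2 (insert_after(49)): list=[4, 49, 1, 3, 5, 7, 6] cursor@4
After 3 (insert_before(54)): list=[54, 4, 49, 1, 3, 5, 7, 6] cursor@4
After 4 (delete_current): list=[54, 49, 1, 3, 5, 7, 6] cursor@49
After 5 (insert_before(42)): list=[54, 42, 49, 1, 3, 5, 7, 6] cursor@49
After 6 (delete_current): list=[54, 42, 1, 3, 5, 7, 6] cursor@1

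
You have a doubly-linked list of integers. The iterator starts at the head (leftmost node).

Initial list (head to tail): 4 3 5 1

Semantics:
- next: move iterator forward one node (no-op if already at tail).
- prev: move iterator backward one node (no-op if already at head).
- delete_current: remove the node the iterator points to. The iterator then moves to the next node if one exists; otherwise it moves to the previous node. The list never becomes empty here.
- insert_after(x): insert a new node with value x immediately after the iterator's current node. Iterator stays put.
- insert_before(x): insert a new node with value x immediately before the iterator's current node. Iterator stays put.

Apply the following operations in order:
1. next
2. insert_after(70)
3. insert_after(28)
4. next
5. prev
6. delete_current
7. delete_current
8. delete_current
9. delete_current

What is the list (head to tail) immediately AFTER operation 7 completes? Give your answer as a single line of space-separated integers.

After 1 (next): list=[4, 3, 5, 1] cursor@3
After 2 (insert_after(70)): list=[4, 3, 70, 5, 1] cursor@3
After 3 (insert_after(28)): list=[4, 3, 28, 70, 5, 1] cursor@3
After 4 (next): list=[4, 3, 28, 70, 5, 1] cursor@28
After 5 (prev): list=[4, 3, 28, 70, 5, 1] cursor@3
After 6 (delete_current): list=[4, 28, 70, 5, 1] cursor@28
After 7 (delete_current): list=[4, 70, 5, 1] cursor@70

Answer: 4 70 5 1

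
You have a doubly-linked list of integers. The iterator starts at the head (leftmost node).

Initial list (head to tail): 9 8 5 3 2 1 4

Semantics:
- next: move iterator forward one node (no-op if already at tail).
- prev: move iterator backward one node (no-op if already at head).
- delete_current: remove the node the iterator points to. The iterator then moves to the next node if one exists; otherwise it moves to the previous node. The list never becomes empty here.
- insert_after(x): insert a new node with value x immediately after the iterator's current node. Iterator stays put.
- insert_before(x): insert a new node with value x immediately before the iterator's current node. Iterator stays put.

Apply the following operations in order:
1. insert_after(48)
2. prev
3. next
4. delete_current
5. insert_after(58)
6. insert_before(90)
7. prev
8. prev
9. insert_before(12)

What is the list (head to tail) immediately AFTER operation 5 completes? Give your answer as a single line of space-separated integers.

Answer: 9 8 58 5 3 2 1 4

Derivation:
After 1 (insert_after(48)): list=[9, 48, 8, 5, 3, 2, 1, 4] cursor@9
After 2 (prev): list=[9, 48, 8, 5, 3, 2, 1, 4] cursor@9
After 3 (next): list=[9, 48, 8, 5, 3, 2, 1, 4] cursor@48
After 4 (delete_current): list=[9, 8, 5, 3, 2, 1, 4] cursor@8
After 5 (insert_after(58)): list=[9, 8, 58, 5, 3, 2, 1, 4] cursor@8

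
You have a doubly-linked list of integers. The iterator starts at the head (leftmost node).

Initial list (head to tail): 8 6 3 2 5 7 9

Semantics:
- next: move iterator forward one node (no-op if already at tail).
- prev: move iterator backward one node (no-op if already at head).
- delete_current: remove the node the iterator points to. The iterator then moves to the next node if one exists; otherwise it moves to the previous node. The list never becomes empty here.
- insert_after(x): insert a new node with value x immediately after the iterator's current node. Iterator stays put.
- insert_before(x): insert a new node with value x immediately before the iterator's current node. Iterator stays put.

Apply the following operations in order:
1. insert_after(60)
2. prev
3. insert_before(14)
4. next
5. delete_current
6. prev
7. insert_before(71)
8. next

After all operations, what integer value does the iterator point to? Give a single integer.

Answer: 6

Derivation:
After 1 (insert_after(60)): list=[8, 60, 6, 3, 2, 5, 7, 9] cursor@8
After 2 (prev): list=[8, 60, 6, 3, 2, 5, 7, 9] cursor@8
After 3 (insert_before(14)): list=[14, 8, 60, 6, 3, 2, 5, 7, 9] cursor@8
After 4 (next): list=[14, 8, 60, 6, 3, 2, 5, 7, 9] cursor@60
After 5 (delete_current): list=[14, 8, 6, 3, 2, 5, 7, 9] cursor@6
After 6 (prev): list=[14, 8, 6, 3, 2, 5, 7, 9] cursor@8
After 7 (insert_before(71)): list=[14, 71, 8, 6, 3, 2, 5, 7, 9] cursor@8
After 8 (next): list=[14, 71, 8, 6, 3, 2, 5, 7, 9] cursor@6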